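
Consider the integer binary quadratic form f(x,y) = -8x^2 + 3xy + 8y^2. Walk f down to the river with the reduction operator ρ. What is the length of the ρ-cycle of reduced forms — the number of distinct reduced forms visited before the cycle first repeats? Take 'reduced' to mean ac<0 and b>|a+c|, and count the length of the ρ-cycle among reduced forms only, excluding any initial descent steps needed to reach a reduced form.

D = 265, ⌊√D⌋ = 16
river: ρ → (8,13,-3)
river: ρ → (-3,11,12)
river: ρ → (12,13,-2)
river: ρ → (-2,15,5)
river: ρ → (5,15,-2)
river: ρ → (-2,13,12)
river: ρ → (12,11,-3)
river: ρ → (-3,13,8)
river: ρ → (8,3,-8)
river: ρ → (-8,13,3)
river: ρ → (3,11,-12)
river: ρ → (-12,13,2)
river: ρ → (2,15,-5)
river: ρ → (-5,15,2)
river: ρ → (2,13,-12)
river: ρ → (-12,11,3)
river: ρ → (3,13,-8)
river: ρ → (-8,3,8)
ρ-cycle length = 18 (tail of 0 descent steps not counted)

18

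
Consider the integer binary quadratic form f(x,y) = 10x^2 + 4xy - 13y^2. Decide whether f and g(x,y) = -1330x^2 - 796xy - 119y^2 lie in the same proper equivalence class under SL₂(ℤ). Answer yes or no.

D₁ = 536, D₂ = 536
river cycle of f (length 14): (-13, 22, 1), (1, 22, -13), (-13, 4, 10), (10, 16, -7), (-7, 12, 14), (14, 16, -5), (-5, 14, 17), (17, 20, -2), (-2, 20, 17), (17, 14, -5), … (4 more)
river cycle of g (length 14): (-13, 22, 1), (1, 22, -13), (-13, 4, 10), (10, 16, -7), (-7, 12, 14), (14, 16, -5), (-5, 14, 17), (17, 20, -2), (-2, 20, 17), (17, 14, -5), … (4 more)
cycles coincide ⇒ equivalent

yes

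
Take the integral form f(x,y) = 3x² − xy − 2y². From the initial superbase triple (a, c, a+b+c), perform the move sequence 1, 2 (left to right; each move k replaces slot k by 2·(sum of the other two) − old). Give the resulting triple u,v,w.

start (3,-2,0) = (f(1,0),f(0,1),f(1,1))
replace slot 1: 2·((-2)+0) − 3 = -7 → (-7,-2,0)
replace slot 2: 2·((-7)+0) − (-2) = -12 → (-7,-12,0)

-7,-12,0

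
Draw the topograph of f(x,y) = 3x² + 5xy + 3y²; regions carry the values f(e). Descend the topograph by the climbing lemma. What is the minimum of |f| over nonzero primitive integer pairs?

translate: b→-1 (≡5 mod 6), so (3,5,3)→(3,-1,1)
flip: (3,-1,1)→(1,1,3)
reduced (well bottom): (1,1,3) with a≤c, −a<b≤a
well minimum = a = 1

1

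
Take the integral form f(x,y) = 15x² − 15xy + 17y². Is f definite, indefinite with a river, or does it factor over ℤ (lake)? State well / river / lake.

D = b²−4ac = (-15)² − 4·15·17 = -795
D < 0 ⇒ definite ⇒ every region one sign ⇒ single well

well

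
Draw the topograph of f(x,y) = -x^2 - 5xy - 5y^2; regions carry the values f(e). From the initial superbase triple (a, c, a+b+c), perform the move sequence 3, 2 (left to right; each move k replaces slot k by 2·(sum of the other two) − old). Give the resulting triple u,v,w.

start (-1,-5,-11) = (f(1,0),f(0,1),f(1,1))
replace slot 3: 2·((-1)+(-5)) − (-11) = -1 → (-1,-5,-1)
replace slot 2: 2·((-1)+(-1)) − (-5) = 1 → (-1,1,-1)

-1,1,-1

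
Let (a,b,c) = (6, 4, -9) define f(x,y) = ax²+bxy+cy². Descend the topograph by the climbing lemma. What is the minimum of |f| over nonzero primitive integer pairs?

river: ρ → (-9,14,1)
river: ρ → (1,14,-9)
river: ρ → (-9,4,6)
river: ρ → (6,8,-7)
river: ρ → (-7,6,7)
river: ρ → (7,8,-6)
river: ρ → (-6,4,9)
river: ρ → (9,14,-1)
river: ρ → (-1,14,9)
river: ρ → (9,4,-6)
river: ρ → (-6,8,7)
river: ρ → (7,6,-7)
river: ρ → (-7,8,6)
river: ρ → (6,4,-9)
closes: descent 0, river 14
min |a| on river = 1

1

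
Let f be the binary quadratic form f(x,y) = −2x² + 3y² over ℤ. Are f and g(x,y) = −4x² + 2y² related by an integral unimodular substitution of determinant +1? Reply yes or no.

D₁ = 24, D₂ = 32
discriminants differ ⇒ not SL₂(ℤ)-equivalent

no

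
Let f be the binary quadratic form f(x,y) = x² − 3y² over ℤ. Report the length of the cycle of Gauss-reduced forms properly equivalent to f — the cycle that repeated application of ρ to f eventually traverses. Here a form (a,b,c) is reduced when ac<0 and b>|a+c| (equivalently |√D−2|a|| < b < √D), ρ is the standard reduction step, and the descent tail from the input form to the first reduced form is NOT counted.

D = 12, ⌊√D⌋ = 3
descent: ρ → (-3,0,1)
descent: ρ → (1,2,-2)  [lands on river]
river: ρ → (-2,2,1)
ρ-cycle length = 2 (tail of 2 descent steps not counted)

2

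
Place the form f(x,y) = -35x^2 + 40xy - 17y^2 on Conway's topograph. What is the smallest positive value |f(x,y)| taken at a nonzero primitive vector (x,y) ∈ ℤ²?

translate: b→30 (≡-40 mod 70), so (35,-40,17)→(35,30,12)
flip: (35,30,12)→(12,-30,35)
translate: b→-6 (≡-30 mod 24), so (12,-30,35)→(12,-6,17)
reduced (well bottom): (12,-6,17) with a≤c, −a<b≤a
well minimum |f| = |-12| = 12 (negative-definite)

12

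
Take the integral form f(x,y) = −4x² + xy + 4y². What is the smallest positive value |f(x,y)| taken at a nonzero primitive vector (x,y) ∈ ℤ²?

river: ρ → (4,7,-1)
river: ρ → (-1,7,4)
river: ρ → (4,1,-4)
river: ρ → (-4,7,1)
river: ρ → (1,7,-4)
river: ρ → (-4,1,4)
closes: descent 0, river 6
min |a| on river = 1

1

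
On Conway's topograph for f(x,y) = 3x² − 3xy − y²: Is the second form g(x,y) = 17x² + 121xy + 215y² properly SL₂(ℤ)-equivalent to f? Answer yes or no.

D₁ = 21, D₂ = 21
river cycle of f (length 2): (-1, 3, 3), (3, 3, -1)
river cycle of g (length 2): (3, 3, -1), (-1, 3, 3)
cycles coincide ⇒ equivalent

yes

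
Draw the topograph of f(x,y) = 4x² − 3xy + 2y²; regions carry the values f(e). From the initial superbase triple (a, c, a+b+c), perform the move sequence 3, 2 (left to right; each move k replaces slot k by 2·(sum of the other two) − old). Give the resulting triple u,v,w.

start (4,2,3) = (f(1,0),f(0,1),f(1,1))
replace slot 3: 2·(4+2) − 3 = 9 → (4,2,9)
replace slot 2: 2·(4+9) − 2 = 24 → (4,24,9)

4,24,9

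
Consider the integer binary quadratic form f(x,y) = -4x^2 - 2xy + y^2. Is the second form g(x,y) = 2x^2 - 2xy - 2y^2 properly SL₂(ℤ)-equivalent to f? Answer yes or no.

D₁ = 20, D₂ = 20
river cycle of f (length 2): (1, 4, -1), (-1, 4, 1)
river cycle of g (length 2): (-2, 2, 2), (2, 2, -2)
cycles differ ⇒ inequivalent

no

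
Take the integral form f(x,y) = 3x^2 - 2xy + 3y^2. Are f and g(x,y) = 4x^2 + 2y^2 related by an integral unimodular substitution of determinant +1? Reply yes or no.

D₁ = -32, D₂ = -32
f: flip: (3,-2,3)→(3,2,3)
f: reduced (well bottom): (3,2,3) with a≤c, −a<b≤a
g: flip: (4,0,2)→(2,0,4)
g: reduced (well bottom): (2,0,4) with a≤c, −a<b≤a
reduced forms (3, 2, 3) vs (2, 0, 4) ⇒ inequivalent

no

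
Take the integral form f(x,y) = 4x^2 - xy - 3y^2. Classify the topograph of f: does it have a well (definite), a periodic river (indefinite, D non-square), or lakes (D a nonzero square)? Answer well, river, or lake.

D = b²−4ac = (-1)² − 4·4·(-3) = 49
D = 7² is a perfect square ⇒ form factors over ℤ ⇒ lakes

lake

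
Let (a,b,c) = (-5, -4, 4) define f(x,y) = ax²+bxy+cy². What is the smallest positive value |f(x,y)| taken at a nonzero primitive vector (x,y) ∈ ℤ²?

descent: ρ → (4,4,-5)  [lands on river]
river: ρ → (-5,6,3)
river: ρ → (3,6,-5)
river: ρ → (-5,4,4)
closes: descent 1, river 4
min |a| on river = 3

3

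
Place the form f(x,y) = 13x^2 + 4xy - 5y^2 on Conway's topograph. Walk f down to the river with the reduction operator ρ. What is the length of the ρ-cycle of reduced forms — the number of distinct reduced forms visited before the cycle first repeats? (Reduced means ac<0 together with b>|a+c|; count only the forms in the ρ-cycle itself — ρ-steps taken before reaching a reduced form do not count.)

D = 276, ⌊√D⌋ = 16
descent: ρ → (-5,16,1)  [lands on river]
river: ρ → (1,16,-5)
river: ρ → (-5,14,4)
river: ρ → (4,10,-11)
river: ρ → (-11,12,3)
river: ρ → (3,12,-11)
river: ρ → (-11,10,4)
river: ρ → (4,14,-5)
ρ-cycle length = 8 (tail of 1 descent step not counted)

8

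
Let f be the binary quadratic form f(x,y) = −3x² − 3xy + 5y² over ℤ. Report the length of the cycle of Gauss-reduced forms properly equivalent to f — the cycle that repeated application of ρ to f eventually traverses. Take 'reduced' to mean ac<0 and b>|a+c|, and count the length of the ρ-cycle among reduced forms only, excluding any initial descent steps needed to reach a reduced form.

D = 69, ⌊√D⌋ = 8
descent: ρ → (5,3,-3)  [lands on river]
river: ρ → (-3,3,5)
river: ρ → (5,7,-1)
river: ρ → (-1,7,5)
ρ-cycle length = 4 (tail of 1 descent step not counted)

4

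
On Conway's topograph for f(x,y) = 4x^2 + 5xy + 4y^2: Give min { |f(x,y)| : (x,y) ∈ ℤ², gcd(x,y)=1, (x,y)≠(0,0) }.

translate: b→-3 (≡5 mod 8), so (4,5,4)→(4,-3,3)
flip: (4,-3,3)→(3,3,4)
reduced (well bottom): (3,3,4) with a≤c, −a<b≤a
well minimum = a = 3

3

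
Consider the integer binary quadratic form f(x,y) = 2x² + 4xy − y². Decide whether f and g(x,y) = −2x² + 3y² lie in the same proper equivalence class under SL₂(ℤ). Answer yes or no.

D₁ = 24, D₂ = 24
river cycle of f (length 2): (-1, 4, 2), (2, 4, -1)
river cycle of g (length 2): (-2, 4, 1), (1, 4, -2)
cycles differ ⇒ inequivalent

no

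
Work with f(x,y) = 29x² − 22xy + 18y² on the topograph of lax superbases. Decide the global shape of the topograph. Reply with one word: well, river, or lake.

D = b²−4ac = (-22)² − 4·29·18 = -1604
D < 0 ⇒ definite ⇒ every region one sign ⇒ single well

well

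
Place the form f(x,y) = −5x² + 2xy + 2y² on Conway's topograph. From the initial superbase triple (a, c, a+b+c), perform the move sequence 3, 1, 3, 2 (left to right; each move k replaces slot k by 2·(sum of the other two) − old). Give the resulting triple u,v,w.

start (-5,2,-1) = (f(1,0),f(0,1),f(1,1))
replace slot 3: 2·((-5)+2) − (-1) = -5 → (-5,2,-5)
replace slot 1: 2·(2+(-5)) − (-5) = -1 → (-1,2,-5)
replace slot 3: 2·((-1)+2) − (-5) = 7 → (-1,2,7)
replace slot 2: 2·((-1)+7) − 2 = 10 → (-1,10,7)

-1,10,7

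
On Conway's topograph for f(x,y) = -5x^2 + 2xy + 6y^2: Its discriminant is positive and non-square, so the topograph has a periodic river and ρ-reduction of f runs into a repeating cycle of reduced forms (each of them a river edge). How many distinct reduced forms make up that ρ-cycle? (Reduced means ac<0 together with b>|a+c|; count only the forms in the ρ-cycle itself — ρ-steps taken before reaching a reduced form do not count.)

D = 124, ⌊√D⌋ = 11
river: ρ → (6,10,-1)
river: ρ → (-1,10,6)
river: ρ → (6,2,-5)
river: ρ → (-5,8,3)
river: ρ → (3,10,-2)
river: ρ → (-2,10,3)
river: ρ → (3,8,-5)
river: ρ → (-5,2,6)
ρ-cycle length = 8 (tail of 0 descent steps not counted)

8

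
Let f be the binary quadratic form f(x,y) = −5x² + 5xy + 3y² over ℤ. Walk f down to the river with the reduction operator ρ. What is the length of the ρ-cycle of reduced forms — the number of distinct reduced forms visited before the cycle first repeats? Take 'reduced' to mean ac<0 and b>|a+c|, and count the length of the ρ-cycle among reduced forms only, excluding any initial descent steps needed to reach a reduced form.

D = 85, ⌊√D⌋ = 9
river: ρ → (3,7,-3)
river: ρ → (-3,5,5)
river: ρ → (5,5,-3)
river: ρ → (-3,7,3)
river: ρ → (3,5,-5)
river: ρ → (-5,5,3)
ρ-cycle length = 6 (tail of 0 descent steps not counted)

6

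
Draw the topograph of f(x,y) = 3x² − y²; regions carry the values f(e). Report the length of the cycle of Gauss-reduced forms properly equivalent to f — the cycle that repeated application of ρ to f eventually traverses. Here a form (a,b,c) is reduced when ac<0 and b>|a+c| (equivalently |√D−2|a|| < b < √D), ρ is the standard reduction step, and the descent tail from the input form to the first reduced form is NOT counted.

D = 12, ⌊√D⌋ = 3
descent: ρ → (-1,2,2)  [lands on river]
river: ρ → (2,2,-1)
ρ-cycle length = 2 (tail of 1 descent step not counted)

2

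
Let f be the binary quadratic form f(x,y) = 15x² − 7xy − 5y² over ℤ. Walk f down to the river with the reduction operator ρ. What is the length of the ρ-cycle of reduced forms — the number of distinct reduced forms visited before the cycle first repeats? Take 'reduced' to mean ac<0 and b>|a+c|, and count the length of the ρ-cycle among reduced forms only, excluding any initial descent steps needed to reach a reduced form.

D = 349, ⌊√D⌋ = 18
descent: ρ → (-5,17,3)  [lands on river]
river: ρ → (3,13,-15)
river: ρ → (-15,17,1)
river: ρ → (1,17,-15)
river: ρ → (-15,13,3)
river: ρ → (3,17,-5)
river: ρ → (-5,13,9)
river: ρ → (9,5,-9)
river: ρ → (-9,13,5)
river: ρ → (5,17,-3)
river: ρ → (-3,13,15)
river: ρ → (15,17,-1)
river: ρ → (-1,17,15)
river: ρ → (15,13,-3)
river: ρ → (-3,17,5)
river: ρ → (5,13,-9)
river: ρ → (-9,5,9)
river: ρ → (9,13,-5)
ρ-cycle length = 18 (tail of 1 descent step not counted)

18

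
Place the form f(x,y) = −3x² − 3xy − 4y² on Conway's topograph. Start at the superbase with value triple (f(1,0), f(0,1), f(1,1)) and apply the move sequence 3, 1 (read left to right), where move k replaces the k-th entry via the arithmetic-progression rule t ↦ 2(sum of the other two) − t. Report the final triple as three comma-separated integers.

start (-3,-4,-10) = (f(1,0),f(0,1),f(1,1))
replace slot 3: 2·((-3)+(-4)) − (-10) = -4 → (-3,-4,-4)
replace slot 1: 2·((-4)+(-4)) − (-3) = -13 → (-13,-4,-4)

-13,-4,-4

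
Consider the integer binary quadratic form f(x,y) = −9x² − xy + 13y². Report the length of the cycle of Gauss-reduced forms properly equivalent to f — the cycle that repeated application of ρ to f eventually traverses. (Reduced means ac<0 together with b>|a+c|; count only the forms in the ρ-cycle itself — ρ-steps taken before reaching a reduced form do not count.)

D = 469, ⌊√D⌋ = 21
descent: ρ → (13,1,-9)
descent: ρ → (-9,17,5)  [lands on river]
river: ρ → (5,13,-15)
river: ρ → (-15,17,3)
river: ρ → (3,19,-9)
ρ-cycle length = 4 (tail of 2 descent steps not counted)

4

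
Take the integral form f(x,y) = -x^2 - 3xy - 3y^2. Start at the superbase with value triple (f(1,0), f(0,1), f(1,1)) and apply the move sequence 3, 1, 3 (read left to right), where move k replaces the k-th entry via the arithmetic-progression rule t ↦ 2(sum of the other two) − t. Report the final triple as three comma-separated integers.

start (-1,-3,-7) = (f(1,0),f(0,1),f(1,1))
replace slot 3: 2·((-1)+(-3)) − (-7) = -1 → (-1,-3,-1)
replace slot 1: 2·((-3)+(-1)) − (-1) = -7 → (-7,-3,-1)
replace slot 3: 2·((-7)+(-3)) − (-1) = -19 → (-7,-3,-19)

-7,-3,-19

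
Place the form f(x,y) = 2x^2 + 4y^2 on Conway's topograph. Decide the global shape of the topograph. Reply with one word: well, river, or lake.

D = b²−4ac = 0² − 4·2·4 = -32
D < 0 ⇒ definite ⇒ every region one sign ⇒ single well

well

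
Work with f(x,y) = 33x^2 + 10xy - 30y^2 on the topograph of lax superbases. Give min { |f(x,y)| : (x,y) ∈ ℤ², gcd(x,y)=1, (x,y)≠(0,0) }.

river: ρ → (-30,50,13)
river: ρ → (13,54,-22)
river: ρ → (-22,34,33)
river: ρ → (33,32,-23)
river: ρ → (-23,60,5)
river: ρ → (5,60,-23)
river: ρ → (-23,32,33)
river: ρ → (33,34,-22)
river: ρ → (-22,54,13)
river: ρ → (13,50,-30)
river: ρ → (-30,10,33)
river: ρ → (33,56,-7)
river: ρ → (-7,56,33)
river: ρ → (33,10,-30)
closes: descent 0, river 14
min |a| on river = 5

5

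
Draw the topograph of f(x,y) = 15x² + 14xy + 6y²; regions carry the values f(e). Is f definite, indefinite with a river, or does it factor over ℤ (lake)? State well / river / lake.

D = b²−4ac = 14² − 4·15·6 = -164
D < 0 ⇒ definite ⇒ every region one sign ⇒ single well

well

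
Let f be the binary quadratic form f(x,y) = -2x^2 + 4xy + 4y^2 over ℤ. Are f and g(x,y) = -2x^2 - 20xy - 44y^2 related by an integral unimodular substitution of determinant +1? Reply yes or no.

D₁ = 48, D₂ = 48
river cycle of f (length 2): (4, 4, -2), (-2, 4, 4)
river cycle of g (length 2): (-2, 4, 4), (4, 4, -2)
cycles coincide ⇒ equivalent

yes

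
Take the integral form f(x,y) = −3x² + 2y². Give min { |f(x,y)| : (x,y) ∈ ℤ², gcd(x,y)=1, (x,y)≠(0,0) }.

descent: ρ → (2,4,-1)  [lands on river]
river: ρ → (-1,4,2)
closes: descent 1, river 2
min |a| on river = 1

1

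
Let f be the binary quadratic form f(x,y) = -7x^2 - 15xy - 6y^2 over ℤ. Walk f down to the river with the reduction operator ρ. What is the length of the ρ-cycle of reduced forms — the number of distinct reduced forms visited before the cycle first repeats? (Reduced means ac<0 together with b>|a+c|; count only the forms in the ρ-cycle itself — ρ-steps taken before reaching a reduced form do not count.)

D = 57, ⌊√D⌋ = 7
descent: ρ → (-6,3,2)
descent: ρ → (2,5,-4)  [lands on river]
river: ρ → (-4,3,3)
river: ρ → (3,3,-4)
river: ρ → (-4,5,2)
river: ρ → (2,7,-1)
river: ρ → (-1,7,2)
ρ-cycle length = 6 (tail of 2 descent steps not counted)

6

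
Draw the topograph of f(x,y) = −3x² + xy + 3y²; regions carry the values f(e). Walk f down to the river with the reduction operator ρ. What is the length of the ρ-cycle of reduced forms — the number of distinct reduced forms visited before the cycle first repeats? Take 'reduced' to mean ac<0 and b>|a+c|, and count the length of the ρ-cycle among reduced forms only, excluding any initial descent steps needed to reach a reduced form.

D = 37, ⌊√D⌋ = 6
river: ρ → (3,5,-1)
river: ρ → (-1,5,3)
river: ρ → (3,1,-3)
river: ρ → (-3,5,1)
river: ρ → (1,5,-3)
river: ρ → (-3,1,3)
ρ-cycle length = 6 (tail of 0 descent steps not counted)

6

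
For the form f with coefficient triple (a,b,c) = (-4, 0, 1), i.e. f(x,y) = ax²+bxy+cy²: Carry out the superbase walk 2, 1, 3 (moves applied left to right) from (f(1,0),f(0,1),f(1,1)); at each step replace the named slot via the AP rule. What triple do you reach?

start (-4,1,-3) = (f(1,0),f(0,1),f(1,1))
replace slot 2: 2·((-4)+(-3)) − 1 = -15 → (-4,-15,-3)
replace slot 1: 2·((-15)+(-3)) − (-4) = -32 → (-32,-15,-3)
replace slot 3: 2·((-32)+(-15)) − (-3) = -91 → (-32,-15,-91)

-32,-15,-91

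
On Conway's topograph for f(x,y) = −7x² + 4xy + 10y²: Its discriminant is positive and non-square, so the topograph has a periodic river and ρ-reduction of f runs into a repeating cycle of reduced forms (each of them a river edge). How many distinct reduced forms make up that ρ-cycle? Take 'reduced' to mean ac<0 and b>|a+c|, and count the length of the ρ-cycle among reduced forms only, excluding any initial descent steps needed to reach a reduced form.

D = 296, ⌊√D⌋ = 17
river: ρ → (10,16,-1)
river: ρ → (-1,16,10)
river: ρ → (10,4,-7)
river: ρ → (-7,10,7)
river: ρ → (7,4,-10)
river: ρ → (-10,16,1)
river: ρ → (1,16,-10)
river: ρ → (-10,4,7)
river: ρ → (7,10,-7)
river: ρ → (-7,4,10)
ρ-cycle length = 10 (tail of 0 descent steps not counted)

10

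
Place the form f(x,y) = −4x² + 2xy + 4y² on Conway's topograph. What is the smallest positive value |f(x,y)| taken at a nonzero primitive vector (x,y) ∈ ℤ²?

river: ρ → (4,6,-2)
river: ρ → (-2,6,4)
river: ρ → (4,2,-4)
river: ρ → (-4,6,2)
river: ρ → (2,6,-4)
river: ρ → (-4,2,4)
closes: descent 0, river 6
min |a| on river = 2

2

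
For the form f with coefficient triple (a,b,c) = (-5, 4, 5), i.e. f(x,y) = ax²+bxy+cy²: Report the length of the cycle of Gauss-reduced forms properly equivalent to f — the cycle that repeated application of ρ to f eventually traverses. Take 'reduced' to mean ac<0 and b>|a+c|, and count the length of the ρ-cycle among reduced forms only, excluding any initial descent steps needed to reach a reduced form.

D = 116, ⌊√D⌋ = 10
river: ρ → (5,6,-4)
river: ρ → (-4,10,1)
river: ρ → (1,10,-4)
river: ρ → (-4,6,5)
river: ρ → (5,4,-5)
river: ρ → (-5,6,4)
river: ρ → (4,10,-1)
river: ρ → (-1,10,4)
river: ρ → (4,6,-5)
river: ρ → (-5,4,5)
ρ-cycle length = 10 (tail of 0 descent steps not counted)

10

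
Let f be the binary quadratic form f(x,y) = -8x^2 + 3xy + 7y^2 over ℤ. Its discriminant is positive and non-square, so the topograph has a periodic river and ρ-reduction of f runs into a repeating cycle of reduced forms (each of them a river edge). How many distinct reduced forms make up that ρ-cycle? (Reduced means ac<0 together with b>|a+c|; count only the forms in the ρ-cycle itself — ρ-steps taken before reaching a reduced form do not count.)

D = 233, ⌊√D⌋ = 15
river: ρ → (7,11,-4)
river: ρ → (-4,13,4)
river: ρ → (4,11,-7)
river: ρ → (-7,3,8)
river: ρ → (8,13,-2)
river: ρ → (-2,15,1)
river: ρ → (1,15,-2)
river: ρ → (-2,13,8)
river: ρ → (8,3,-7)
river: ρ → (-7,11,4)
river: ρ → (4,13,-4)
river: ρ → (-4,11,7)
river: ρ → (7,3,-8)
river: ρ → (-8,13,2)
river: ρ → (2,15,-1)
river: ρ → (-1,15,2)
river: ρ → (2,13,-8)
river: ρ → (-8,3,7)
ρ-cycle length = 18 (tail of 0 descent steps not counted)

18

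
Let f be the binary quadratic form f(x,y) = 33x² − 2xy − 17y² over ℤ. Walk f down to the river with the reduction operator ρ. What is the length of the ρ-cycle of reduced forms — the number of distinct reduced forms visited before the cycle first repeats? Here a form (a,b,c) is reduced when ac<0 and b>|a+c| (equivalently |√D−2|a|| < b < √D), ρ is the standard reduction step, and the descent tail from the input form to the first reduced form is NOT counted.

D = 2248, ⌊√D⌋ = 47
descent: ρ → (-17,36,14)  [lands on river]
river: ρ → (14,20,-33)
river: ρ → (-33,46,1)
river: ρ → (1,46,-33)
river: ρ → (-33,20,14)
river: ρ → (14,36,-17)
river: ρ → (-17,32,18)
river: ρ → (18,40,-9)
river: ρ → (-9,32,34)
river: ρ → (34,36,-7)
river: ρ → (-7,34,39)
river: ρ → (39,44,-2)
river: ρ → (-2,44,39)
river: ρ → (39,34,-7)
river: ρ → (-7,36,34)
river: ρ → (34,32,-9)
river: ρ → (-9,40,18)
river: ρ → (18,32,-17)
ρ-cycle length = 18 (tail of 1 descent step not counted)

18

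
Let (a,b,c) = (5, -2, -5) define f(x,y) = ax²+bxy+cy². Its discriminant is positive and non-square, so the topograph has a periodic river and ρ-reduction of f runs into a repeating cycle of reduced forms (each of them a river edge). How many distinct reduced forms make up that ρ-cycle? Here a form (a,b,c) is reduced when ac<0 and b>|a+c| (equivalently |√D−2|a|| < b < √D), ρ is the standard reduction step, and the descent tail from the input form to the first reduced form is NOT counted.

D = 104, ⌊√D⌋ = 10
descent: ρ → (-5,2,5)  [lands on river]
river: ρ → (5,8,-2)
river: ρ → (-2,8,5)
river: ρ → (5,2,-5)
river: ρ → (-5,8,2)
river: ρ → (2,8,-5)
ρ-cycle length = 6 (tail of 1 descent step not counted)

6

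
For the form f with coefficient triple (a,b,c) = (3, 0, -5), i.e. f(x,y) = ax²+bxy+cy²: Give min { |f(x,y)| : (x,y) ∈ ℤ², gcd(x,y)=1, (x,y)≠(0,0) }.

descent: ρ → (-5,0,3)
descent: ρ → (3,6,-2)  [lands on river]
river: ρ → (-2,6,3)
closes: descent 2, river 2
min |a| on river = 2

2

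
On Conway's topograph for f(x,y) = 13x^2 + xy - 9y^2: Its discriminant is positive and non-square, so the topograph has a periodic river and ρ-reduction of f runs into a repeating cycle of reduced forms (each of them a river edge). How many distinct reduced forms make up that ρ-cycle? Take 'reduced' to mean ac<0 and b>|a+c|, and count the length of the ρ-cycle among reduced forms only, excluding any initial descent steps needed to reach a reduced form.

D = 469, ⌊√D⌋ = 21
descent: ρ → (-9,17,5)  [lands on river]
river: ρ → (5,13,-15)
river: ρ → (-15,17,3)
river: ρ → (3,19,-9)
ρ-cycle length = 4 (tail of 1 descent step not counted)

4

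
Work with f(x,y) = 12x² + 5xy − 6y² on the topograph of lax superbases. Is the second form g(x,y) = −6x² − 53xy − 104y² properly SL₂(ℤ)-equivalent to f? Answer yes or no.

D₁ = 313, D₂ = 313
river cycle of f (length 38): (-6, 7, 11), (11, 15, -2), (-2, 17, 3), (3, 13, -12), (-12, 11, 4), (4, 13, -9), (-9, 5, 8), (8, 11, -6), (-6, 13, 6), (6, 11, -8), … (28 more)
river cycle of g (length 38): (-6, 7, 11), (11, 15, -2), (-2, 17, 3), (3, 13, -12), (-12, 11, 4), (4, 13, -9), (-9, 5, 8), (8, 11, -6), (-6, 13, 6), (6, 11, -8), … (28 more)
cycles coincide ⇒ equivalent

yes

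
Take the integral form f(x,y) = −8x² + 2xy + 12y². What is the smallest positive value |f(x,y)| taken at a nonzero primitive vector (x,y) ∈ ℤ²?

descent: ρ → (12,-2,-8)
descent: ρ → (-8,18,2)  [lands on river]
river: ρ → (2,18,-8)
river: ρ → (-8,14,6)
river: ρ → (6,10,-12)
river: ρ → (-12,14,4)
river: ρ → (4,18,-4)
river: ρ → (-4,14,12)
river: ρ → (12,10,-6)
river: ρ → (-6,14,8)
river: ρ → (8,18,-2)
river: ρ → (-2,18,8)
river: ρ → (8,14,-6)
river: ρ → (-6,10,12)
river: ρ → (12,14,-4)
river: ρ → (-4,18,4)
river: ρ → (4,14,-12)
river: ρ → (-12,10,6)
river: ρ → (6,14,-8)
closes: descent 2, river 18
min |a| on river = 2

2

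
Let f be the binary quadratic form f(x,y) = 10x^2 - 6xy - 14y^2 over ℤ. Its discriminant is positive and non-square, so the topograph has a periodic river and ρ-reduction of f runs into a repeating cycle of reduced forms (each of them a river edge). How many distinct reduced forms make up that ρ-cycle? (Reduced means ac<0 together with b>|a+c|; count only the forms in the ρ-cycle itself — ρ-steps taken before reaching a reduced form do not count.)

D = 596, ⌊√D⌋ = 24
descent: ρ → (-14,6,10)  [lands on river]
river: ρ → (10,14,-10)
river: ρ → (-10,6,14)
river: ρ → (14,22,-2)
river: ρ → (-2,22,14)
river: ρ → (14,6,-10)
river: ρ → (-10,14,10)
river: ρ → (10,6,-14)
river: ρ → (-14,22,2)
river: ρ → (2,22,-14)
ρ-cycle length = 10 (tail of 1 descent step not counted)

10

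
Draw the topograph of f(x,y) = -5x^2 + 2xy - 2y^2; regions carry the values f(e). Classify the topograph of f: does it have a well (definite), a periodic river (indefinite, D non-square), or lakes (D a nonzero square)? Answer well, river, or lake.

D = b²−4ac = 2² − 4·(-5)·(-2) = -36
D < 0 ⇒ definite ⇒ every region one sign ⇒ single well

well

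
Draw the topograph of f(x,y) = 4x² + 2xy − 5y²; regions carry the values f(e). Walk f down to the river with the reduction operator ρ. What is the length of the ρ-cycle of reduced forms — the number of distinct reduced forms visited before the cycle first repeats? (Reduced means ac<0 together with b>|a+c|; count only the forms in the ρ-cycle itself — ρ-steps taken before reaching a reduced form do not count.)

D = 84, ⌊√D⌋ = 9
river: ρ → (-5,8,1)
river: ρ → (1,8,-5)
river: ρ → (-5,2,4)
river: ρ → (4,6,-3)
river: ρ → (-3,6,4)
river: ρ → (4,2,-5)
ρ-cycle length = 6 (tail of 0 descent steps not counted)

6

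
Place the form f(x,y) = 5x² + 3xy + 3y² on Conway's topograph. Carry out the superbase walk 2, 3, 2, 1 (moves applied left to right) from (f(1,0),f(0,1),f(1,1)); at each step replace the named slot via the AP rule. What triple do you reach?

start (5,3,11) = (f(1,0),f(0,1),f(1,1))
replace slot 2: 2·(5+11) − 3 = 29 → (5,29,11)
replace slot 3: 2·(5+29) − 11 = 57 → (5,29,57)
replace slot 2: 2·(5+57) − 29 = 95 → (5,95,57)
replace slot 1: 2·(95+57) − 5 = 299 → (299,95,57)

299,95,57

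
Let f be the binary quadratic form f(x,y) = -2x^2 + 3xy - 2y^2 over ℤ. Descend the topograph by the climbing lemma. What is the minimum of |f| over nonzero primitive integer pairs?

translate: b→1 (≡-3 mod 4), so (2,-3,2)→(2,1,1)
flip: (2,1,1)→(1,-1,2)
translate: b→1 (≡-1 mod 2), so (1,-1,2)→(1,1,2)
reduced (well bottom): (1,1,2) with a≤c, −a<b≤a
well minimum |f| = |-1| = 1 (negative-definite)

1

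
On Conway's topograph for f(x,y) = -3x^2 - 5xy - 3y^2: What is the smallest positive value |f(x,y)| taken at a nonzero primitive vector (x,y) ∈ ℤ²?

translate: b→-1 (≡5 mod 6), so (3,5,3)→(3,-1,1)
flip: (3,-1,1)→(1,1,3)
reduced (well bottom): (1,1,3) with a≤c, −a<b≤a
well minimum |f| = |-1| = 1 (negative-definite)

1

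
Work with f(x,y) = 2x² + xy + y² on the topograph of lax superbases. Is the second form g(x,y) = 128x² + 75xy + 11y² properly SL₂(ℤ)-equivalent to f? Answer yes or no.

D₁ = -7, D₂ = -7
f: flip: (2,1,1)→(1,-1,2)
f: translate: b→1 (≡-1 mod 2), so (1,-1,2)→(1,1,2)
f: reduced (well bottom): (1,1,2) with a≤c, −a<b≤a
g: flip: (128,75,11)→(11,-75,128)
g: translate: b→-9 (≡-75 mod 22), so (11,-75,128)→(11,-9,2)
g: flip: (11,-9,2)→(2,9,11)
g: translate: b→1 (≡9 mod 4), so (2,9,11)→(2,1,1)
g: flip: (2,1,1)→(1,-1,2)
g: translate: b→1 (≡-1 mod 2), so (1,-1,2)→(1,1,2)
g: reduced (well bottom): (1,1,2) with a≤c, −a<b≤a
reduced forms (1, 1, 2) vs (1, 1, 2) ⇒ equivalent

yes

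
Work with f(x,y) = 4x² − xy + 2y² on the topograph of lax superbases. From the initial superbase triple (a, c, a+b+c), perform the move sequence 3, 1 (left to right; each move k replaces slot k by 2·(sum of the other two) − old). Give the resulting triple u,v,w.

start (4,2,5) = (f(1,0),f(0,1),f(1,1))
replace slot 3: 2·(4+2) − 5 = 7 → (4,2,7)
replace slot 1: 2·(2+7) − 4 = 14 → (14,2,7)

14,2,7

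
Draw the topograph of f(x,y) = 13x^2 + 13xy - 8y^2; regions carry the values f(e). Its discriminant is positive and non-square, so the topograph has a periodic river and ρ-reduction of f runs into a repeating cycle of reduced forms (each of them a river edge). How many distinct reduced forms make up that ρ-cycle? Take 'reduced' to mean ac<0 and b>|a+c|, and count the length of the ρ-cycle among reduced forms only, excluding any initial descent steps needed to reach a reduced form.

D = 585, ⌊√D⌋ = 24
river: ρ → (-8,19,7)
river: ρ → (7,23,-2)
river: ρ → (-2,21,18)
river: ρ → (18,15,-5)
river: ρ → (-5,15,18)
river: ρ → (18,21,-2)
river: ρ → (-2,23,7)
river: ρ → (7,19,-8)
river: ρ → (-8,13,13)
river: ρ → (13,13,-8)
ρ-cycle length = 10 (tail of 0 descent steps not counted)

10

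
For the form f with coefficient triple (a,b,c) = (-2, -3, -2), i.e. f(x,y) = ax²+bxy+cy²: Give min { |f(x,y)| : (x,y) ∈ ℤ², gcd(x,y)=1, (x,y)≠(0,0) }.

translate: b→-1 (≡3 mod 4), so (2,3,2)→(2,-1,1)
flip: (2,-1,1)→(1,1,2)
reduced (well bottom): (1,1,2) with a≤c, −a<b≤a
well minimum |f| = |-1| = 1 (negative-definite)

1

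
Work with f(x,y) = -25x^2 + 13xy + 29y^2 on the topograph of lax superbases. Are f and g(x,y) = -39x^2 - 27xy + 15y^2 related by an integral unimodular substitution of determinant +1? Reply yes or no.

D₁ = 3069, D₂ = 3069
river cycle of f (length 8): (29, 45, -9), (-9, 45, 29), (29, 13, -25), (-25, 37, 17), (17, 31, -31), (-31, 31, 17), (17, 37, -25), (-25, 13, 29)
river cycle of g (length 6): (15, 27, -39), (-39, 51, 3), (3, 51, -39), (-39, 27, 15), (15, 33, -33), (-33, 33, 15)
cycles differ ⇒ inequivalent

no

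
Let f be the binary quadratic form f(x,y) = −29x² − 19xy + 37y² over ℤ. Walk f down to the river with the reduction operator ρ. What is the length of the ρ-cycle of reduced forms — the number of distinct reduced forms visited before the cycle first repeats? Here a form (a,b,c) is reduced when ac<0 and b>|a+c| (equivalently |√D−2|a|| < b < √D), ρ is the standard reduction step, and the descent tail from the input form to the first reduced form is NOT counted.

D = 4653, ⌊√D⌋ = 68
descent: ρ → (37,19,-29)  [lands on river]
river: ρ → (-29,39,27)
river: ρ → (27,15,-41)
river: ρ → (-41,67,1)
river: ρ → (1,67,-41)
river: ρ → (-41,15,27)
river: ρ → (27,39,-29)
river: ρ → (-29,19,37)
river: ρ → (37,55,-11)
river: ρ → (-11,55,37)
ρ-cycle length = 10 (tail of 1 descent step not counted)

10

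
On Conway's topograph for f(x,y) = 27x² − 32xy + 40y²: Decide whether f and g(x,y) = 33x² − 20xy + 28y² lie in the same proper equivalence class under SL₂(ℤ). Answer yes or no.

D₁ = -3296, D₂ = -3296
f: translate: b→22 (≡-32 mod 54), so (27,-32,40)→(27,22,35)
f: reduced (well bottom): (27,22,35) with a≤c, −a<b≤a
g: flip: (33,-20,28)→(28,20,33)
g: reduced (well bottom): (28,20,33) with a≤c, −a<b≤a
reduced forms (27, 22, 35) vs (28, 20, 33) ⇒ inequivalent

no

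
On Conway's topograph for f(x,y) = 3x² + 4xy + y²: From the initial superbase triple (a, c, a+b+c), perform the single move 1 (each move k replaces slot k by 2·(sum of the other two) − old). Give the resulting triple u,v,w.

start (3,1,8) = (f(1,0),f(0,1),f(1,1))
replace slot 1: 2·(1+8) − 3 = 15 → (15,1,8)

15,1,8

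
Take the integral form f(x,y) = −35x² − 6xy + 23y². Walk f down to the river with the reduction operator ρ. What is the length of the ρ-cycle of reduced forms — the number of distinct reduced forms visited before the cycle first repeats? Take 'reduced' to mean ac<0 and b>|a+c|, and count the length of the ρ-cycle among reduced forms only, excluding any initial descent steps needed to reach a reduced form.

D = 3256, ⌊√D⌋ = 57
descent: ρ → (23,52,-6)  [lands on river]
river: ρ → (-6,56,5)
river: ρ → (5,54,-17)
river: ρ → (-17,48,14)
river: ρ → (14,36,-35)
river: ρ → (-35,34,15)
river: ρ → (15,56,-2)
river: ρ → (-2,56,15)
river: ρ → (15,34,-35)
river: ρ → (-35,36,14)
river: ρ → (14,48,-17)
river: ρ → (-17,54,5)
river: ρ → (5,56,-6)
river: ρ → (-6,52,23)
river: ρ → (23,40,-18)
river: ρ → (-18,32,31)
river: ρ → (31,30,-19)
river: ρ → (-19,46,15)
river: ρ → (15,44,-22)
river: ρ → (-22,44,15)
river: ρ → (15,46,-19)
river: ρ → (-19,30,31)
river: ρ → (31,32,-18)
river: ρ → (-18,40,23)
ρ-cycle length = 24 (tail of 1 descent step not counted)

24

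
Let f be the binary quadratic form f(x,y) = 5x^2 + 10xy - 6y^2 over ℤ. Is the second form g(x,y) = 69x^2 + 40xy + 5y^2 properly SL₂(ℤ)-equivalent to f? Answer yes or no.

D₁ = 220, D₂ = 220
river cycle of f (length 4): (-6, 14, 1), (1, 14, -6), (-6, 10, 5), (5, 10, -6)
river cycle of g (length 4): (5, 10, -6), (-6, 14, 1), (1, 14, -6), (-6, 10, 5)
cycles coincide ⇒ equivalent

yes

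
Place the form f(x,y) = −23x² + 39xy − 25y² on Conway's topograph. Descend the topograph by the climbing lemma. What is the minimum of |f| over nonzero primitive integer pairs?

translate: b→7 (≡-39 mod 46), so (23,-39,25)→(23,7,9)
flip: (23,7,9)→(9,-7,23)
reduced (well bottom): (9,-7,23) with a≤c, −a<b≤a
well minimum |f| = |-9| = 9 (negative-definite)

9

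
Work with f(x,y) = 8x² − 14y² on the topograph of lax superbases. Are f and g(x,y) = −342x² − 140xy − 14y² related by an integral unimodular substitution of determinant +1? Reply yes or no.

D₁ = 448, D₂ = 448
river cycle of f (length 4): (8, 16, -6), (-6, 20, 2), (2, 20, -6), (-6, 16, 8)
river cycle of g (length 4): (8, 16, -6), (-6, 20, 2), (2, 20, -6), (-6, 16, 8)
cycles coincide ⇒ equivalent

yes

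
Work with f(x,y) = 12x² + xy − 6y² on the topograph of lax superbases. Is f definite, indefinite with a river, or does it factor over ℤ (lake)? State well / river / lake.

D = b²−4ac = 1² − 4·12·(-6) = 289
D = 17² is a perfect square ⇒ form factors over ℤ ⇒ lakes

lake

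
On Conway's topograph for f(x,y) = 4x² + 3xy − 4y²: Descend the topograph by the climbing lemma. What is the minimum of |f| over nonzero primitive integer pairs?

river: ρ → (-4,5,3)
river: ρ → (3,7,-2)
river: ρ → (-2,5,6)
river: ρ → (6,7,-1)
river: ρ → (-1,7,6)
river: ρ → (6,5,-2)
river: ρ → (-2,7,3)
river: ρ → (3,5,-4)
river: ρ → (-4,3,4)
river: ρ → (4,5,-3)
river: ρ → (-3,7,2)
river: ρ → (2,5,-6)
river: ρ → (-6,7,1)
river: ρ → (1,7,-6)
river: ρ → (-6,5,2)
river: ρ → (2,7,-3)
river: ρ → (-3,5,4)
river: ρ → (4,3,-4)
closes: descent 0, river 18
min |a| on river = 1

1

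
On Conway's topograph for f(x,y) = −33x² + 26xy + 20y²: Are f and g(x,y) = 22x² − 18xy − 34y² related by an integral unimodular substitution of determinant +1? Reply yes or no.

D₁ = 3316, D₂ = 3316
river cycle of f (length 26): (20, 54, -5), (-5, 56, 9), (9, 52, -17), (-17, 50, 12), (12, 46, -25), (-25, 54, 4), (4, 50, -51), (-51, 52, 3), (3, 56, -15), (-15, 34, 36), … (16 more)
river cycle of g (length 38): (-34, 18, 22), (22, 26, -30), (-30, 34, 18), (18, 38, -26), (-26, 14, 30), (30, 46, -10), (-10, 54, 10), (10, 46, -30), (-30, 14, 26), (26, 38, -18), … (28 more)
cycles differ ⇒ inequivalent

no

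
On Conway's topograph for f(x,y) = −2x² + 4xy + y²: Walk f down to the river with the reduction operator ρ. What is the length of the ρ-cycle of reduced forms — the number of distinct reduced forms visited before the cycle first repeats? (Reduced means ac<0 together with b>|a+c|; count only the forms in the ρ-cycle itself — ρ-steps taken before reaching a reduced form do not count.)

D = 24, ⌊√D⌋ = 4
river: ρ → (1,4,-2)
river: ρ → (-2,4,1)
ρ-cycle length = 2 (tail of 0 descent steps not counted)

2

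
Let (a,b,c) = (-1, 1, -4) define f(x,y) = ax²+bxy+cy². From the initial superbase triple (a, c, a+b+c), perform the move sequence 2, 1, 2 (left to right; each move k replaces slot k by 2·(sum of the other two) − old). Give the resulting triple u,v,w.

start (-1,-4,-4) = (f(1,0),f(0,1),f(1,1))
replace slot 2: 2·((-1)+(-4)) − (-4) = -6 → (-1,-6,-4)
replace slot 1: 2·((-6)+(-4)) − (-1) = -19 → (-19,-6,-4)
replace slot 2: 2·((-19)+(-4)) − (-6) = -40 → (-19,-40,-4)

-19,-40,-4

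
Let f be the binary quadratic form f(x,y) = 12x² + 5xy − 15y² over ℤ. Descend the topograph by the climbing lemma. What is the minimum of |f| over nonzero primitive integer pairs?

river: ρ → (-15,25,2)
river: ρ → (2,27,-2)
river: ρ → (-2,25,15)
river: ρ → (15,5,-12)
river: ρ → (-12,19,8)
river: ρ → (8,13,-18)
river: ρ → (-18,23,3)
river: ρ → (3,25,-10)
river: ρ → (-10,15,13)
river: ρ → (13,11,-12)
river: ρ → (-12,13,12)
river: ρ → (12,11,-13)
river: ρ → (-13,15,10)
river: ρ → (10,25,-3)
river: ρ → (-3,23,18)
river: ρ → (18,13,-8)
river: ρ → (-8,19,12)
river: ρ → (12,5,-15)
closes: descent 0, river 18
min |a| on river = 2

2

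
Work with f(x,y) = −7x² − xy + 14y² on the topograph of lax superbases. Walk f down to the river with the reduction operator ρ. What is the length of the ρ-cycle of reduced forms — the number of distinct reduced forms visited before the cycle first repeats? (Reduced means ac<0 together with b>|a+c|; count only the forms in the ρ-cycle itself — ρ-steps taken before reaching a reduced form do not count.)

D = 393, ⌊√D⌋ = 19
descent: ρ → (14,1,-7)
descent: ρ → (-7,13,8)  [lands on river]
river: ρ → (8,19,-1)
river: ρ → (-1,19,8)
river: ρ → (8,13,-7)
river: ρ → (-7,15,6)
river: ρ → (6,9,-13)
river: ρ → (-13,17,2)
river: ρ → (2,19,-4)
river: ρ → (-4,13,14)
river: ρ → (14,15,-3)
river: ρ → (-3,15,14)
river: ρ → (14,13,-4)
river: ρ → (-4,19,2)
river: ρ → (2,17,-13)
river: ρ → (-13,9,6)
river: ρ → (6,15,-7)
ρ-cycle length = 16 (tail of 2 descent steps not counted)

16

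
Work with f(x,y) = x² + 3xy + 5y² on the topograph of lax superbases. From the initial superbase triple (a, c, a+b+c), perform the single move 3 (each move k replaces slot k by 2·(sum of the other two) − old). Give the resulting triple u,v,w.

start (1,5,9) = (f(1,0),f(0,1),f(1,1))
replace slot 3: 2·(1+5) − 9 = 3 → (1,5,3)

1,5,3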